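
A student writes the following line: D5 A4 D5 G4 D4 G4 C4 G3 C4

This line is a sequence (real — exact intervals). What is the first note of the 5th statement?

Unit = 3 notes; the statements start on D5, G4, C4, moving down a 5th each time.
Extending the heads down a 5th: F3 → Bb2.

Bb2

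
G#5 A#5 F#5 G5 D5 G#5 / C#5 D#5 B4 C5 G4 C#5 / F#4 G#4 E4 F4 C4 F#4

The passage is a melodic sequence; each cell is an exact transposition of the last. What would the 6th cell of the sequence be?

Taking 6-note groups, the heads are G#5, C#5, F#4: the pattern moves down a 5th.
Continuing the starts: B3 → E3 → A2.
Statement 6 starts on A2 and keeps the same exact contour: A2 B2 G2 Ab2 Eb2 A2.

A2 B2 G2 Ab2 Eb2 A2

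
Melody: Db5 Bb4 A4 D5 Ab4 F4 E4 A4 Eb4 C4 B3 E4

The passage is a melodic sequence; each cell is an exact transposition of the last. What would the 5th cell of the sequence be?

With a 4-note motive the entries are Db5, Ab4, Eb4, each down a 4th from the previous.
Carrying on: Bb3 → F3.
Statement 5 starts on F3 and keeps the same exact contour: F3 D3 C#3 F#3.

F3 D3 C#3 F#3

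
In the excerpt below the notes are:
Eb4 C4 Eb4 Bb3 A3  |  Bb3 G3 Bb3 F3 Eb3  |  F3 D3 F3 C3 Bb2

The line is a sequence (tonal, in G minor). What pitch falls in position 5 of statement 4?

The unit is 5 notes. Position-5 pitches of the 3 shown cells: A3, Eb3, Bb2.
Each moves down a 4th; the next is F2.

F2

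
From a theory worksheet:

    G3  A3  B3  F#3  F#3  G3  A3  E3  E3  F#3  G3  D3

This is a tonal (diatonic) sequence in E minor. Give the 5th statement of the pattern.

C3 D3 E3 B2

The 4-note cells begin on G3, F#3, E3 — each down a 2nd from the last.
Carrying on: D3 → C3.
Statement 5 starts on C3 and keeps the same diatonic contour: C3 D3 E3 B2.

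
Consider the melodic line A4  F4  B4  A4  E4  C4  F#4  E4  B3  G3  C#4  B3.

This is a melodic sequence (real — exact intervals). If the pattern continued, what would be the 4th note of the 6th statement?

G#2

With 4-note cells, note 4 of each statement runs A4, E4, B3.
Extending down a 4th: F#3 → C#3 → G#2.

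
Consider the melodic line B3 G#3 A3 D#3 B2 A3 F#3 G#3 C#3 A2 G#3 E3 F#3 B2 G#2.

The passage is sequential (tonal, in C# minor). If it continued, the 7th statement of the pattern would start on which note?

The 5-note cells begin on B3, A3, G#3 — each down a 2nd from the last.
Extending the heads down a 2nd: F#3 → E3 → D#3 → C#3.

C#3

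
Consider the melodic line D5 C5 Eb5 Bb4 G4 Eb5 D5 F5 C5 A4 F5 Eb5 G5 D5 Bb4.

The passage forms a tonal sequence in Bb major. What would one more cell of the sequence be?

G5 F5 A5 Eb5 C5

With a 5-note motive the entries are D5, Eb5, F5, each up a 2nd from the previous.
From G5 the diatonic shape gives G5 F5 A5 Eb5 C5.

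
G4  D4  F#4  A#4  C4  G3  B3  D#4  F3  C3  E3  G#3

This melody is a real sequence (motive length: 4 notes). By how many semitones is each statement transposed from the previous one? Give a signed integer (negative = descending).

-7

Unit = 4 notes; the statements start on G4, C4, F3, moving down a 5th each time.
G4→C4 is 60 − 67 = -7 semitones.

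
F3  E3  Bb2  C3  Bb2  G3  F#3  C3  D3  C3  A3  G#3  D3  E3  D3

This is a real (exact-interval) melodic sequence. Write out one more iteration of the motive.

B3 A#3 E3 F#3 E3

Taking 5-note groups, the heads are F3, G3, A3: the pattern moves up a 2nd.
Statement 4 starts on B3 and keeps the same exact contour: B3 A#3 E3 F#3 E3.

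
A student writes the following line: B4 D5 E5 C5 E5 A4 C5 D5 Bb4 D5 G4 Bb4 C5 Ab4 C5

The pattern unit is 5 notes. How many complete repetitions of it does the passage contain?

15 notes in groups of 5 gives 15/5 = 3 statements.
Starts: B4, A4, G4 — each down a 2nd.

3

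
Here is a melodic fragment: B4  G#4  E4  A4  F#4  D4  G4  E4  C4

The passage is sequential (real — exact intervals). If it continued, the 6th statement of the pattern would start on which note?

The 3-note cells begin on B4, A4, G4 — each down a 2nd from the last.
Continuing: F4 → Eb4 → Db4. Statement 6 starts on Db4.

Db4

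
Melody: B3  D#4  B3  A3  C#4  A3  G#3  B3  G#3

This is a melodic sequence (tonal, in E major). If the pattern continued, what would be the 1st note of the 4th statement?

F#3

With 3-note cells, note 1 of each statement runs B3, A3, G#3.
Each moves down a 2nd; the next is F#3.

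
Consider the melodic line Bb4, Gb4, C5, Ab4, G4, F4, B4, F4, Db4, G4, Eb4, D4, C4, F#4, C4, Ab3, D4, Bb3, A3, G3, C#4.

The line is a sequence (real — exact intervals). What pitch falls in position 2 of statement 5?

Bb2

The unit is 7 notes. Position-2 pitches of the 3 shown cells: Gb4, Db4, Ab3.
Each moves down a 4th. Continuing: Eb3 → Bb2.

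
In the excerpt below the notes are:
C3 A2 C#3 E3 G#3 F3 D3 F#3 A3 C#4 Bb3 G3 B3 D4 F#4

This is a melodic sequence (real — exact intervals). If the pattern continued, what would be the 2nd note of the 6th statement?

Bb4

The unit is 5 notes. Position-2 pitches of the 3 shown cells: A2, D3, G3.
Each moves up a 4th. Continuing: C4 → F4 → Bb4.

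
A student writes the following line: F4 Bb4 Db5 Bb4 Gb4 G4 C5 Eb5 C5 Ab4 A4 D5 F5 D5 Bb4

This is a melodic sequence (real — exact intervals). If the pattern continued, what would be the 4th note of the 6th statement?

With 5-note cells, note 4 of each statement runs Bb4, C5, D5.
Extending up a 2nd: E5 → F#5 → G#5.

G#5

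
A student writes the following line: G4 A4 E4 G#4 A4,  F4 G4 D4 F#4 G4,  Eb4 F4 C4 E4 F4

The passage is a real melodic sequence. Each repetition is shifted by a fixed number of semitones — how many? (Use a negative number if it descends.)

-2

With a 5-note motive the entries are G4, F4, Eb4, each down a 2nd from the previous.
Counting half-steps from G4 to F4: -2.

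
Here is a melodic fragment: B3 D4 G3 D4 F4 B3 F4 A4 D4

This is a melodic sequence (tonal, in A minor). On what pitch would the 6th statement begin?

E5

Taking 3-note groups, the heads are B3, D4, F4: the pattern moves up a 3rd.
Extending the heads up a 3rd: A4 → C5 → E5.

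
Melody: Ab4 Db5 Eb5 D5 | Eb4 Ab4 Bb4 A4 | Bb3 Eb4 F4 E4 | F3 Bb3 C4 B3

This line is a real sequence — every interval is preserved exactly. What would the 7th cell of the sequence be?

D2 G2 A2 G#2

Taking 4-note groups, the heads are Ab4, Eb4, Bb3, F3: the pattern moves down a 4th.
Continuing the starts: C3 → G2 → D2.
From D2 the exact shape gives D2 G2 A2 G#2.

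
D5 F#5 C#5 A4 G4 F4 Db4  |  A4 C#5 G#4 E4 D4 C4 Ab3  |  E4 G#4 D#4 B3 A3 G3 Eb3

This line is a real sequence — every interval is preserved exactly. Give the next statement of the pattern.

With a 7-note motive the entries are D5, A4, E4, each down a 4th from the previous.
So cell 4 is B3 D#4 A#3 F#3 E3 D3 Bb2.

B3 D#4 A#3 F#3 E3 D3 Bb2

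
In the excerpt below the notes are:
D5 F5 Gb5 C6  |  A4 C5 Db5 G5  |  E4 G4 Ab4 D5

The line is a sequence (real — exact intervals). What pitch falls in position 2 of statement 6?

With 4-note cells, note 2 of each statement runs F5, C5, G4.
Each moves down a 4th. Continuing: D4 → A3 → E3.

E3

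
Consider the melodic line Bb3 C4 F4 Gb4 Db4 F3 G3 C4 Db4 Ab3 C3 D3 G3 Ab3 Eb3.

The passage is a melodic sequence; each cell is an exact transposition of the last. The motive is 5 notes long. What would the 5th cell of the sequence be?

D2 E2 A2 Bb2 F2

The 5-note cells begin on Bb3, F3, C3 — each down a 4th from the last.
Extending down a 4th: G2 → D2.
Statement 5 starts on D2 and keeps the same exact contour: D2 E2 A2 Bb2 F2.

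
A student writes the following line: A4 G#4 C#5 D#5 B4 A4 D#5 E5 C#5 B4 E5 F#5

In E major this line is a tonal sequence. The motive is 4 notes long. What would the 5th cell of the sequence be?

Taking 4-note groups, the heads are A4, B4, C#5: the pattern moves up a 2nd.
Continuing the starts: D#5 → E5.
From E5 the diatonic shape gives E5 D#5 G#5 A5.

E5 D#5 G#5 A5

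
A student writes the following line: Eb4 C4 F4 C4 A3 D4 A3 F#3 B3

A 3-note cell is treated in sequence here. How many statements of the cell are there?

9 notes in groups of 3 gives 9/3 = 3 statements.
Starts: Eb4, C4, A3 — each down a 3rd.

3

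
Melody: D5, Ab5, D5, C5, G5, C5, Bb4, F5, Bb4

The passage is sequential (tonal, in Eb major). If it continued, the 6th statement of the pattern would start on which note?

F4

Taking 3-note groups, the heads are D5, C5, Bb4: the pattern moves down a 2nd.
Continuing: Ab4 → G4 → F4. Statement 6 starts on F4.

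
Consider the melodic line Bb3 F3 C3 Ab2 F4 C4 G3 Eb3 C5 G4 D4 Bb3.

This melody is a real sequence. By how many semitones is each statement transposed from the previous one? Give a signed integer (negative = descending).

Taking 4-note groups, the heads are Bb3, F4, C5: the pattern moves up a 5th.
Counting half-steps from Bb3 to F4: 7.

7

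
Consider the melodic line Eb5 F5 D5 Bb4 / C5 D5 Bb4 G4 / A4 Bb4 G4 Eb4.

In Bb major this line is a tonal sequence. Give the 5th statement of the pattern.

D4 Eb4 C4 A3

With a 4-note motive the entries are Eb5, C5, A4, each down a 3rd from the previous.
Carrying on: F4 → D4.
From D4 the diatonic shape gives D4 Eb4 C4 A3.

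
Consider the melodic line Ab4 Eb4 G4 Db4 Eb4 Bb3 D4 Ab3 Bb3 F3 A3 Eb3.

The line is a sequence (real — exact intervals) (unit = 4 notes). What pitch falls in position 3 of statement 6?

F#2

With 4-note cells, note 3 of each statement runs G4, D4, A3.
Carrying that down a 4th forward: E3 → B2 → F#2.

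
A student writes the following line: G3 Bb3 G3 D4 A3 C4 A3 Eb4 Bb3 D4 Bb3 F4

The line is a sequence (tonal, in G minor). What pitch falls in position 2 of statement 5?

The unit is 4 notes. Position-2 pitches of the 3 shown cells: Bb3, C4, D4.
Extending up a 2nd: Eb4 → F4.

F4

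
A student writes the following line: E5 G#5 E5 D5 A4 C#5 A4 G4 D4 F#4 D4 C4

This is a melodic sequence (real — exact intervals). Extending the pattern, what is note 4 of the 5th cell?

Grouping in 4s, the 4th note of each cell is D5, G4, C4.
Carrying that down a 5th forward: F3 → Bb2.

Bb2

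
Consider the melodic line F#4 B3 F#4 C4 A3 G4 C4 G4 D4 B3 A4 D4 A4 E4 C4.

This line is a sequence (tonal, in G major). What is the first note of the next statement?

B4

The 5-note cells begin on F#4, G4, A4 — each up a 2nd from the last.
The next head, up a 2nd from A4, is B4.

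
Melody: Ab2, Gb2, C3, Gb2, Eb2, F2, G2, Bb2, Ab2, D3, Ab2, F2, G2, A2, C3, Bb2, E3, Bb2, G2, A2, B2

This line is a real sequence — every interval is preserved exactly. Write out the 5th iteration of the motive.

With a 7-note motive the entries are Ab2, Bb2, C3, each up a 2nd from the previous.
Continuing the starts: D3 → E3.
From E3 the exact shape gives E3 D3 G#3 D3 B2 C#3 D#3.

E3 D3 G#3 D3 B2 C#3 D#3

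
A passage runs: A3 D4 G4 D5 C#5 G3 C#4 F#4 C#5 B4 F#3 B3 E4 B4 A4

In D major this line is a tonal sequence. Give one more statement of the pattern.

E3 A3 D4 A4 G4

The 5-note cells begin on A3, G3, F#3 — each down a 2nd from the last.
Statement 4 starts on E3 and keeps the same diatonic contour: E3 A3 D4 A4 G4.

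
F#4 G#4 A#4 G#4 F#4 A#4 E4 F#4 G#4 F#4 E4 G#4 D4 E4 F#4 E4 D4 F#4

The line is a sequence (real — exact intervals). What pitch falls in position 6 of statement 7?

Bb3

The unit is 6 notes. Position-6 pitches of the 3 shown cells: A#4, G#4, F#4.
Carrying that down a 2nd forward: E4 → D4 → C4 → Bb3.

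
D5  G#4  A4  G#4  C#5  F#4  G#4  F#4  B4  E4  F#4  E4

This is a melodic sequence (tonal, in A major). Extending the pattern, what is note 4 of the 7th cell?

With 4-note cells, note 4 of each statement runs G#4, F#4, E4.
Carrying that down a 2nd forward: D4 → C#4 → B3 → A3.

A3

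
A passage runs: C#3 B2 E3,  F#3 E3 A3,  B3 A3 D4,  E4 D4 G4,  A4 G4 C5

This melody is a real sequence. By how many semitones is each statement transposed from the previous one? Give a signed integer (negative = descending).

Unit = 3 notes; the statements start on C#3, F#3, B3, E4, A4, moving up a 4th each time.
C#3 to F#3 spans +5 semitones.

5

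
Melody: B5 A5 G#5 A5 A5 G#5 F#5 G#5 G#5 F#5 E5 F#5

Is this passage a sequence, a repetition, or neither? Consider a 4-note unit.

sequence

Each 4-note cell is the previous one transposed down a 2nd.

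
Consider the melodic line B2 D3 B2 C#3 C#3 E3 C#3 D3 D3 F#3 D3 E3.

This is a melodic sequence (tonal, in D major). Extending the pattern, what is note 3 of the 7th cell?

With 4-note cells, note 3 of each statement runs B2, C#3, D3.
Carrying that up a 2nd forward: E3 → F#3 → G3 → A3.

A3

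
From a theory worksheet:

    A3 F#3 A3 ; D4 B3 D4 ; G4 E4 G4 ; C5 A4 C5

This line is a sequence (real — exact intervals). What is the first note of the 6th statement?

Bb5

The 3-note cells begin on A3, D4, G4, C5 — each up a 4th from the last.
Extending the heads up a 4th: F5 → Bb5.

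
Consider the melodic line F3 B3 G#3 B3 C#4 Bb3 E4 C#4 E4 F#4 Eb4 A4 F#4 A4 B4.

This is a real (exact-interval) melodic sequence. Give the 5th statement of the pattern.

Unit = 5 notes; the statements start on F3, Bb3, Eb4, moving up a 4th each time.
Continuing the starts: Ab4 → Db5.
From Db5 the exact shape gives Db5 G5 E5 G5 A5.

Db5 G5 E5 G5 A5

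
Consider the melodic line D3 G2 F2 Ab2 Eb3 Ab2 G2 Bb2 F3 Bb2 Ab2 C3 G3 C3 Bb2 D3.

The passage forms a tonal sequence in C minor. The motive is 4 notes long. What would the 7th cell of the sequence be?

Unit = 4 notes; the statements start on D3, Eb3, F3, G3, moving up a 2nd each time.
Continuing the starts: Ab3 → Bb3 → C4.
From C4 the diatonic shape gives C4 F3 Eb3 G3.

C4 F3 Eb3 G3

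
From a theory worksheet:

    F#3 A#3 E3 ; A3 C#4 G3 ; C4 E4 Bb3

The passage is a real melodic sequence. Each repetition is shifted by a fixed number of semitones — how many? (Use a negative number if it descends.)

With a 3-note motive the entries are F#3, A3, C4, each up a 3rd from the previous.
Counting half-steps from F#3 to A3: 3.

3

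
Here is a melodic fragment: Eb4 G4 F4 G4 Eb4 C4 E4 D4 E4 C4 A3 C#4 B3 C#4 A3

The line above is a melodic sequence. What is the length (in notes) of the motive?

5

Try groups of 5 (3 cells in 15 notes):
Eb4 G4 F4 G4 Eb4 | C4 E4 D4 E4 C4 | A3 C#4 B3 C#4 A3
Every group is a transposition down a 3rd of the one before; no shorter unit works.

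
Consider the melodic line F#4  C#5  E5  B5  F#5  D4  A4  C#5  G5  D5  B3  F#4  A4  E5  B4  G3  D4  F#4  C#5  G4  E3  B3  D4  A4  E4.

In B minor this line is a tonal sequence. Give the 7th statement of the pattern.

Unit = 5 notes; the statements start on F#4, D4, B3, G3, E3, moving down a 3rd each time.
Continuing the starts: C#3 → A2.
So cell 7 is A2 E3 G3 D4 A3.

A2 E3 G3 D4 A3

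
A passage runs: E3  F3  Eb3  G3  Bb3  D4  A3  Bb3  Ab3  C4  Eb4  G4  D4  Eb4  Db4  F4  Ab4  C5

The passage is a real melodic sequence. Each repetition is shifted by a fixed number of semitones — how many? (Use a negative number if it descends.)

5

The 6-note cells begin on E3, A3, D4 — each up a 4th from the last.
Counting half-steps from E3 to A3: 5.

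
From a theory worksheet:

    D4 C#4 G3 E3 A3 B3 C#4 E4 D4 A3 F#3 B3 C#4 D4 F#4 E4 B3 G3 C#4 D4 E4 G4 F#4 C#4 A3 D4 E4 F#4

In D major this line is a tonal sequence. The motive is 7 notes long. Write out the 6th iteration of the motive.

With a 7-note motive the entries are D4, E4, F#4, G4, each up a 2nd from the previous.
Continuing the starts: A4 → B4.
Statement 6 starts on B4 and keeps the same diatonic contour: B4 A4 E4 C#4 F#4 G4 A4.

B4 A4 E4 C#4 F#4 G4 A4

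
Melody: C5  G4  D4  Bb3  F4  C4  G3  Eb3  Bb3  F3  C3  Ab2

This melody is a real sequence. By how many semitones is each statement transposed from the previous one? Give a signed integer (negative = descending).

Unit = 4 notes; the statements start on C5, F4, Bb3, moving down a 5th each time.
Counting half-steps from C5 to F4: -7.

-7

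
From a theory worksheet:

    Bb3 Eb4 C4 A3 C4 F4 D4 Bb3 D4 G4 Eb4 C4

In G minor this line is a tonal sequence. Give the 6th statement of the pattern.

Taking 4-note groups, the heads are Bb3, C4, D4: the pattern moves up a 2nd.
Extending up a 2nd: Eb4 → F4 → G4.
So cell 6 is G4 C5 A4 F4.

G4 C5 A4 F4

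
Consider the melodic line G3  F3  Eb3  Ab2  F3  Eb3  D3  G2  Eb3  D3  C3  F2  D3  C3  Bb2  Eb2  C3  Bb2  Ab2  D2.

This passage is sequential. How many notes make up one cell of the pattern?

4

There are 20 notes; a 4-note unit gives 5 cells:
G3 F3 Eb3 Ab2 | F3 Eb3 D3 G2 | Eb3 D3 C3 F2 | D3 C3 Bb2 Eb2 | C3 Bb2 Ab2 D2
That's a consistent down a 2nd shift per cell, and no other grouping gives one.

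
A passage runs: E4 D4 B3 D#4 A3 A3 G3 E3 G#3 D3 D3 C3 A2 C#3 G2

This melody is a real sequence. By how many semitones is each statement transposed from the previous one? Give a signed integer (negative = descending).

The 5-note cells begin on E4, A3, D3 — each down a 5th from the last.
E4→A3 is 57 − 64 = -7 semitones.

-7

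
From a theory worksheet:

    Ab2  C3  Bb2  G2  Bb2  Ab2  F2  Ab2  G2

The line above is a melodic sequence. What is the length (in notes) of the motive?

Try groups of 3 (3 cells in 9 notes):
Ab2 C3 Bb2 | G2 Bb2 Ab2 | F2 Ab2 G2
Each cell is the previous one down a 2nd — so the unit is 3 notes.

3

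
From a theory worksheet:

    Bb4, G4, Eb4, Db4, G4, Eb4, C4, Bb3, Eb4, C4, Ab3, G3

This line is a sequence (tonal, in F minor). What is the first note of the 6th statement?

F3

The 4-note cells begin on Bb4, G4, Eb4 — each down a 3rd from the last.
Extending the heads down a 3rd: C4 → Ab3 → F3.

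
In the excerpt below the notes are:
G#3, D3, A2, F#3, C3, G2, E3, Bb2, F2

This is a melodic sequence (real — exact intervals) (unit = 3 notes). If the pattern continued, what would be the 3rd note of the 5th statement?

Db2

With 3-note cells, note 3 of each statement runs A2, G2, F2.
Carrying that down a 2nd forward: Eb2 → Db2.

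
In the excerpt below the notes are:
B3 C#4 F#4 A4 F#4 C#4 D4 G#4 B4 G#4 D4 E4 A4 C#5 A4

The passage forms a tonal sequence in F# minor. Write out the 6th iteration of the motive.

G#4 A4 D5 F#5 D5

Unit = 5 notes; the statements start on B3, C#4, D4, moving up a 2nd each time.
Carrying on: E4 → F#4 → G#4.
Statement 6 starts on G#4 and keeps the same diatonic contour: G#4 A4 D5 F#5 D5.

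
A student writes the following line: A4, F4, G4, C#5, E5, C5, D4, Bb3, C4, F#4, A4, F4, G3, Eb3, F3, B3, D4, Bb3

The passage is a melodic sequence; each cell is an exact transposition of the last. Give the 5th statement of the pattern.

Taking 6-note groups, the heads are A4, D4, G3: the pattern moves down a 5th.
Extending down a 5th: C3 → F2.
So cell 5 is F2 Db2 Eb2 A2 C3 Ab2.

F2 Db2 Eb2 A2 C3 Ab2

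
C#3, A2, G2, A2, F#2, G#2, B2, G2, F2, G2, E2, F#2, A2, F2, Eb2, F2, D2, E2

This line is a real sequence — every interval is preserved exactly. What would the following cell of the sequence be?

G2 Eb2 Db2 Eb2 C2 D2

With a 6-note motive the entries are C#3, B2, A2, each down a 2nd from the previous.
From G2 the exact shape gives G2 Eb2 Db2 Eb2 C2 D2.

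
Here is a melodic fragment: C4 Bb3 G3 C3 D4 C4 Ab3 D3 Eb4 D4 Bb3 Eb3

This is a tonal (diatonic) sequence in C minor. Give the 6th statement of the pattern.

The 4-note cells begin on C4, D4, Eb4 — each up a 2nd from the last.
Carrying on: F4 → G4 → Ab4.
Statement 6 starts on Ab4 and keeps the same diatonic contour: Ab4 G4 Eb4 Ab3.

Ab4 G4 Eb4 Ab3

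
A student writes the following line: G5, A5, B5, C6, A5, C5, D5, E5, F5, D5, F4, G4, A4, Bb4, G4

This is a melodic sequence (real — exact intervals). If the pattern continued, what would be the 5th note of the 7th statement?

The unit is 5 notes. Position-5 pitches of the 3 shown cells: A5, D5, G4.
Carrying that down a 5th forward: C4 → F3 → Bb2 → Eb2.

Eb2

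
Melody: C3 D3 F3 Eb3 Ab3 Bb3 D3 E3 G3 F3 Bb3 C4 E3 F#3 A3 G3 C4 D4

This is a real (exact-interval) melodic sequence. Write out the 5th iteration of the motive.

Unit = 6 notes; the statements start on C3, D3, E3, moving up a 2nd each time.
Carrying on: F#3 → G#3.
So cell 5 is G#3 A#3 C#4 B3 E4 F#4.

G#3 A#3 C#4 B3 E4 F#4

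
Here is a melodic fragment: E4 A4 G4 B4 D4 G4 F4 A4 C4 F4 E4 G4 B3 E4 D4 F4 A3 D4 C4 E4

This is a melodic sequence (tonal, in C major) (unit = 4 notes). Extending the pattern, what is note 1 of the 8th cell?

Grouping in 4s, the 1st note of each cell is E4, D4, C4, B3, A3.
Extending down a 2nd: G3 → F3 → E3.

E3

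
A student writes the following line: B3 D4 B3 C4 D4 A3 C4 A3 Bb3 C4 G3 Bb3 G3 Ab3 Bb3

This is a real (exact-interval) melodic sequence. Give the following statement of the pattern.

F3 Ab3 F3 Gb3 Ab3

The 5-note cells begin on B3, A3, G3 — each down a 2nd from the last.
From F3 the exact shape gives F3 Ab3 F3 Gb3 Ab3.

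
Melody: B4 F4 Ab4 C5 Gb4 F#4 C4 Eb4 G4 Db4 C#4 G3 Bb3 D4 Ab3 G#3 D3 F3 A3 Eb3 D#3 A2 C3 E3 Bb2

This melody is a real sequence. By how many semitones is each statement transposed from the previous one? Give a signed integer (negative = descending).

-5

The 5-note cells begin on B4, F#4, C#4, G#3, D#3 — each down a 4th from the last.
B4→F#4 is 66 − 71 = -5 semitones.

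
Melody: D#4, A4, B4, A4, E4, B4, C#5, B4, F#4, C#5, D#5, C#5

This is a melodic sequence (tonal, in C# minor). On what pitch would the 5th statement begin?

Unit = 4 notes; the statements start on D#4, E4, F#4, moving up a 2nd each time.
Extending the heads up a 2nd: G#4 → A4.

A4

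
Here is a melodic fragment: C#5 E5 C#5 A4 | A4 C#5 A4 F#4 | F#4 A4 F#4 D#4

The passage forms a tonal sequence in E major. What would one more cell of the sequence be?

Unit = 4 notes; the statements start on C#5, A4, F#4, moving down a 3rd each time.
Statement 4 starts on D#4 and keeps the same diatonic contour: D#4 F#4 D#4 B3.

D#4 F#4 D#4 B3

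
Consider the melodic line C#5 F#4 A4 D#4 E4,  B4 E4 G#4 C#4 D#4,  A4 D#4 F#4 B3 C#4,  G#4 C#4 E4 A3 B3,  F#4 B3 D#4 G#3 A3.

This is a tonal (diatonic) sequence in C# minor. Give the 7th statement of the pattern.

D#4 G#3 B3 E3 F#3

The 5-note cells begin on C#5, B4, A4, G#4, F#4 — each down a 2nd from the last.
Carrying on: E4 → D#4.
So cell 7 is D#4 G#3 B3 E3 F#3.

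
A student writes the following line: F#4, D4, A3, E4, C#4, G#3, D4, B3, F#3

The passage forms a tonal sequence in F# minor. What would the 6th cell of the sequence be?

With a 3-note motive the entries are F#4, E4, D4, each down a 2nd from the previous.
Continuing the starts: C#4 → B3 → A3.
So cell 6 is A3 F#3 C#3.

A3 F#3 C#3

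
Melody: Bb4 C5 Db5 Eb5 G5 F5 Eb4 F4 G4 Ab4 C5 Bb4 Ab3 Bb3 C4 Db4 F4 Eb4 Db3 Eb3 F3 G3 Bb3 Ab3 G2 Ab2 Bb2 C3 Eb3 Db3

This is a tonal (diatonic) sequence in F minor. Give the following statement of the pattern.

With a 6-note motive the entries are Bb4, Eb4, Ab3, Db3, G2, each down a 5th from the previous.
Statement 6 starts on C2 and keeps the same diatonic contour: C2 Db2 Eb2 F2 Ab2 G2.

C2 Db2 Eb2 F2 Ab2 G2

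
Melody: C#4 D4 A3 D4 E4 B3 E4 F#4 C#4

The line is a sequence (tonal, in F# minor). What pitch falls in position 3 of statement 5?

The unit is 3 notes. Position-3 pitches of the 3 shown cells: A3, B3, C#4.
Carrying that up a 2nd forward: D4 → E4.

E4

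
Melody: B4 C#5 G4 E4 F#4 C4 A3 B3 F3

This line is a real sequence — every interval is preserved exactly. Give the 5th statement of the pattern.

G2 A2 Eb2

Taking 3-note groups, the heads are B4, E4, A3: the pattern moves down a 5th.
Extending down a 5th: D3 → G2.
Statement 5 starts on G2 and keeps the same exact contour: G2 A2 Eb2.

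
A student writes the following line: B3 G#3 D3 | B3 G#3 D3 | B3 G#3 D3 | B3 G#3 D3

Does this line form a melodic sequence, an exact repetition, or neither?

repetition

Each 3-note cell is identical (B3 G#3 D3), restated at the same pitch.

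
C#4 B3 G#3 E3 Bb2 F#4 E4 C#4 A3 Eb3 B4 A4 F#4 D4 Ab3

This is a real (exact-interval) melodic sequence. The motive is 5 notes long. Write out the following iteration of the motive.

E5 D5 B4 G4 Db4

Taking 5-note groups, the heads are C#4, F#4, B4: the pattern moves up a 4th.
Statement 4 starts on E5 and keeps the same exact contour: E5 D5 B4 G4 Db4.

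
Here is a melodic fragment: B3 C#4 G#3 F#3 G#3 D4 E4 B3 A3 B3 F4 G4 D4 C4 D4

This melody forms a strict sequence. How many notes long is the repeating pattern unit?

Try groups of 5 (3 cells in 15 notes):
B3 C#4 G#3 F#3 G#3 | D4 E4 B3 A3 B3 | F4 G4 D4 C4 D4
Each cell is the previous one up a 3rd — so the unit is 5 notes.

5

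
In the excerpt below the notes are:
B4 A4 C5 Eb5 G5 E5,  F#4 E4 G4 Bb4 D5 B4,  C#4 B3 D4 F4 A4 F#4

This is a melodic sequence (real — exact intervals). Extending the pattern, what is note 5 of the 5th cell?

B3

With 6-note cells, note 5 of each statement runs G5, D5, A4.
Extending down a 4th: E4 → B3.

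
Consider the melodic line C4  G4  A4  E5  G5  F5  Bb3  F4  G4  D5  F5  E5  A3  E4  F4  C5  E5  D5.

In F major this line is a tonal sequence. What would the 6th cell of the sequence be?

E3 Bb3 C4 G4 Bb4 A4

Taking 6-note groups, the heads are C4, Bb3, A3: the pattern moves down a 2nd.
Continuing the starts: G3 → F3 → E3.
Statement 6 starts on E3 and keeps the same diatonic contour: E3 Bb3 C4 G4 Bb4 A4.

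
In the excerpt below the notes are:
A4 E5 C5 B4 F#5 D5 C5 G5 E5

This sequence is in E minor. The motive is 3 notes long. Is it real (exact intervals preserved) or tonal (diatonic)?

Every note is diatonic to E minor.
Cell 1 has -4 semitones from note 2 to 3, but cell 3 has -3 — the interval quality changes while the contour stays the same, which is the hallmark of a tonal sequence.

tonal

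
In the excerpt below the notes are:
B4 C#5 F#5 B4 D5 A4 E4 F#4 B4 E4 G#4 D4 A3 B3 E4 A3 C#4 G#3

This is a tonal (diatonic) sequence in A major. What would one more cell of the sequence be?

The 6-note cells begin on B4, E4, A3 — each down a 5th from the last.
So cell 4 is D3 E3 A3 D3 F#3 C#3.

D3 E3 A3 D3 F#3 C#3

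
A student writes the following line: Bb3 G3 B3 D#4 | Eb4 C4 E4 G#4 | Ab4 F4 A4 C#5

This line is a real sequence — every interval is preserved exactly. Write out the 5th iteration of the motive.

Gb5 Eb5 G5 B5

Taking 4-note groups, the heads are Bb3, Eb4, Ab4: the pattern moves up a 4th.
Carrying on: Db5 → Gb5.
So cell 5 is Gb5 Eb5 G5 B5.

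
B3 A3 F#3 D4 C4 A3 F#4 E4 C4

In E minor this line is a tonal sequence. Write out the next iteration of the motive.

With a 3-note motive the entries are B3, D4, F#4, each up a 3rd from the previous.
From A4 the diatonic shape gives A4 G4 E4.

A4 G4 E4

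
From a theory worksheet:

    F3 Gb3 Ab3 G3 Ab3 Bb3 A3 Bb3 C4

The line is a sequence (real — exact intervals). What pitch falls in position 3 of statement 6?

With 3-note cells, note 3 of each statement runs Ab3, Bb3, C4.
Extending up a 2nd: D4 → E4 → F#4.

F#4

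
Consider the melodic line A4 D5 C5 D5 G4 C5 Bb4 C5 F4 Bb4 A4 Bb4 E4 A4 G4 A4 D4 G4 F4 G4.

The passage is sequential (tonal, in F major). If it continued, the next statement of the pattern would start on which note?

C4

With a 4-note motive the entries are A4, G4, F4, E4, D4, each down a 2nd from the previous.
The next head, down a 2nd from D4, is C4.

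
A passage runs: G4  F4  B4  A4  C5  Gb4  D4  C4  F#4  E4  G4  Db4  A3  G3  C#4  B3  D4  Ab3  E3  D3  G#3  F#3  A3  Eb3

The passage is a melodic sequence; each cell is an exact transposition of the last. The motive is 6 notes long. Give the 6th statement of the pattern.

Taking 6-note groups, the heads are G4, D4, A3, E3: the pattern moves down a 4th.
Extending down a 4th: B2 → F#2.
From F#2 the exact shape gives F#2 E2 A#2 G#2 B2 F2.

F#2 E2 A#2 G#2 B2 F2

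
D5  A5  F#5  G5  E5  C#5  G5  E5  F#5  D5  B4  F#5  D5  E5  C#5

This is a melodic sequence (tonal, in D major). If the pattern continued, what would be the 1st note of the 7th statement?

E4

Grouping in 5s, the 1st note of each cell is D5, C#5, B4.
Carrying that down a 2nd forward: A4 → G4 → F#4 → E4.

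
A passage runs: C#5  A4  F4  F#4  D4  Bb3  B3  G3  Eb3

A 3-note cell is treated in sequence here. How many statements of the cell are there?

3

9 notes in groups of 3 gives 9/3 = 3 statements.
Starts: C#5, F#4, B3 — each down a 5th.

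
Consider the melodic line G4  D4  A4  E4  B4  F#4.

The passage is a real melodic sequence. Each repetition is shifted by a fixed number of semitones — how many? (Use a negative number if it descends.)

2

With a 2-note motive the entries are G4, A4, B4, each up a 2nd from the previous.
G4→A4 is 69 − 67 = 2 semitones.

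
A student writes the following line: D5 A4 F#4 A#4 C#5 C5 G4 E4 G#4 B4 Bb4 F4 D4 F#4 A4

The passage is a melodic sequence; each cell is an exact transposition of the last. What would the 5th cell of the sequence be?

Gb4 Db4 Bb3 D4 F4

Unit = 5 notes; the statements start on D5, C5, Bb4, moving down a 2nd each time.
Continuing the starts: Ab4 → Gb4.
Statement 5 starts on Gb4 and keeps the same exact contour: Gb4 Db4 Bb3 D4 F4.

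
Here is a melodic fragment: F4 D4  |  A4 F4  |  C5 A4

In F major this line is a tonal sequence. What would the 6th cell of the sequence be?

Bb5 G5

Unit = 2 notes; the statements start on F4, A4, C5, moving up a 3rd each time.
Carrying on: E5 → G5 → Bb5.
Statement 6 starts on Bb5 and keeps the same diatonic contour: Bb5 G5.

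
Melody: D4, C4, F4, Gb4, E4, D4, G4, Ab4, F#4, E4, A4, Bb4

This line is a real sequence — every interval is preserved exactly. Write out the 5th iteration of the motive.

A#4 G#4 C#5 D5

Unit = 4 notes; the statements start on D4, E4, F#4, moving up a 2nd each time.
Continuing the starts: G#4 → A#4.
So cell 5 is A#4 G#4 C#5 D5.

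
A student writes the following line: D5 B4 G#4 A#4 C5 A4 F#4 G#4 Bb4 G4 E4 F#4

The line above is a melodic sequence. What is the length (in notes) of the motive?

Try groups of 4 (3 cells in 12 notes):
D5 B4 G#4 A#4 | C5 A4 F#4 G#4 | Bb4 G4 E4 F#4
Every group is a transposition down a 2nd of the one before; no shorter unit works.

4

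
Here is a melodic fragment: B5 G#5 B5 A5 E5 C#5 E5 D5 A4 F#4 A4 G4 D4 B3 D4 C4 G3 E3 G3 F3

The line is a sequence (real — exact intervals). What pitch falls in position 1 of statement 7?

Grouping in 4s, the 1st note of each cell is B5, E5, A4, D4, G3.
Carrying that down a 5th forward: C3 → F2.

F2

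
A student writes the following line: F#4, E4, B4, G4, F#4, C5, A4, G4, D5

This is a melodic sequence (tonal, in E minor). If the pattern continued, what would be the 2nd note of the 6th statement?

Grouping in 3s, the 2nd note of each cell is E4, F#4, G4.
Each moves up a 2nd. Continuing: A4 → B4 → C5.

C5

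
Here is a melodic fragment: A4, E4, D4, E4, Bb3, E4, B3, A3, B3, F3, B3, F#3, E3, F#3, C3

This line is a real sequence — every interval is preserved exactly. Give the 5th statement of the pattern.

The 5-note cells begin on A4, E4, B3 — each down a 4th from the last.
Continuing the starts: F#3 → C#3.
From C#3 the exact shape gives C#3 G#2 F#2 G#2 D2.

C#3 G#2 F#2 G#2 D2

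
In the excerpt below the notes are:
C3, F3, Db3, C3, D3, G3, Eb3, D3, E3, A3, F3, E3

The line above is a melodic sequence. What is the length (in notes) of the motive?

Try groups of 4 (3 cells in 12 notes):
C3 F3 Db3 C3 | D3 G3 Eb3 D3 | E3 A3 F3 E3
Every group is a transposition up a 2nd of the one before; no shorter unit works.

4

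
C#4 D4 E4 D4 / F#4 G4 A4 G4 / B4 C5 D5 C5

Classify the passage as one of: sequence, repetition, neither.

sequence

Each 4-note cell is the previous one transposed up a 4th.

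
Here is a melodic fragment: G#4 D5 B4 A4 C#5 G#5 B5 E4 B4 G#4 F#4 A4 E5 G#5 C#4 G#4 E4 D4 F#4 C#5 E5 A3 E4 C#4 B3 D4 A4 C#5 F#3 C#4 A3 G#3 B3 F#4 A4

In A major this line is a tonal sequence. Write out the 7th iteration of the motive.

B2 F#3 D3 C#3 E3 B3 D4

With a 7-note motive the entries are G#4, E4, C#4, A3, F#3, each down a 3rd from the previous.
Extending down a 3rd: D3 → B2.
Statement 7 starts on B2 and keeps the same diatonic contour: B2 F#3 D3 C#3 E3 B3 D4.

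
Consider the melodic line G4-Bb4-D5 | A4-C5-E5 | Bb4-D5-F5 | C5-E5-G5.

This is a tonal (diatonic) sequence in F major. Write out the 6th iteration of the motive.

Taking 3-note groups, the heads are G4, A4, Bb4, C5: the pattern moves up a 2nd.
Continuing the starts: D5 → E5.
From E5 the diatonic shape gives E5 G5 Bb5.

E5 G5 Bb5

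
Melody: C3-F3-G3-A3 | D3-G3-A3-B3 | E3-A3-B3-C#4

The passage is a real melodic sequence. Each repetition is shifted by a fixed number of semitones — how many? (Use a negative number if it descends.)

2

The 4-note cells begin on C3, D3, E3 — each up a 2nd from the last.
C3→D3 is 50 − 48 = 2 semitones.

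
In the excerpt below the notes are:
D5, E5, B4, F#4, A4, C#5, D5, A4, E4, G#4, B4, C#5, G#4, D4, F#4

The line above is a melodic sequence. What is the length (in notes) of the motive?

There are 15 notes; a 5-note unit gives 3 cells:
D5 E5 B4 F#4 A4 | C#5 D5 A4 E4 G#4 | B4 C#5 G#4 D4 F#4
Every group is a transposition down a 2nd of the one before; no shorter unit works.

5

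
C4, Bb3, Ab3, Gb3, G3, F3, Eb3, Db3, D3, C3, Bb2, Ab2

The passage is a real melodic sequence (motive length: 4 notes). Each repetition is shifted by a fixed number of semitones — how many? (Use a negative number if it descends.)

-5

With a 4-note motive the entries are C4, G3, D3, each down a 4th from the previous.
C4→G3 is 55 − 60 = -5 semitones.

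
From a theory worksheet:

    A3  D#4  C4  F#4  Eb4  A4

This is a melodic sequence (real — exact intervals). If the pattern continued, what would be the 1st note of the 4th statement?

Gb4

With 2-note cells, note 1 of each statement runs A3, C4, Eb4.
From Eb4, up a 3rd gives Gb4.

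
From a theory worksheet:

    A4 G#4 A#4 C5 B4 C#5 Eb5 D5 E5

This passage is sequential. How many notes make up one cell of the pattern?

3

There are 9 notes; a 3-note unit gives 3 cells:
A4 G#4 A#4 | C5 B4 C#5 | Eb5 D5 E5
Each cell is the previous one up a 3rd — so the unit is 3 notes.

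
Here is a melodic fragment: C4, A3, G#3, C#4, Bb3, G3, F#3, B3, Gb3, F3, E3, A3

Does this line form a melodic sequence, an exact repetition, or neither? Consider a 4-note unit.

Note 1 of cell 3 is Gb3; if this were a sequence it would be Ab3. No unit length gives a consistent transposition pattern.

neither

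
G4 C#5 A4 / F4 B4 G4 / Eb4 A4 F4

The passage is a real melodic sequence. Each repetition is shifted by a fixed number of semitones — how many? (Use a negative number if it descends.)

-2

The 3-note cells begin on G4, F4, Eb4 — each down a 2nd from the last.
G4 to F4 spans -2 semitones.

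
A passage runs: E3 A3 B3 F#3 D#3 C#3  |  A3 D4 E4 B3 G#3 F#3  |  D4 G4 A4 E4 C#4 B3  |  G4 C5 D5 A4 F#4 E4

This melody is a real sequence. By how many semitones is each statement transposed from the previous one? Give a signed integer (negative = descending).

With a 6-note motive the entries are E3, A3, D4, G4, each up a 4th from the previous.
E3→A3 is 57 − 52 = 5 semitones.

5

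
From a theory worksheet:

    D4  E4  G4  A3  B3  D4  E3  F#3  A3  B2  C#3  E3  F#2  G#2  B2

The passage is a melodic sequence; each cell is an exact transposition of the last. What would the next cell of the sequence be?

C#2 D#2 F#2

With a 3-note motive the entries are D4, A3, E3, B2, F#2, each down a 4th from the previous.
Statement 6 starts on C#2 and keeps the same exact contour: C#2 D#2 F#2.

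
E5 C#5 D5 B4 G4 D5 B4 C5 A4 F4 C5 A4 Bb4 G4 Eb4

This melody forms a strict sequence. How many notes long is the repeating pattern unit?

5

Try groups of 5 (3 cells in 15 notes):
E5 C#5 D5 B4 G4 | D5 B4 C5 A4 F4 | C5 A4 Bb4 G4 Eb4
Every group is a transposition down a 2nd of the one before; no shorter unit works.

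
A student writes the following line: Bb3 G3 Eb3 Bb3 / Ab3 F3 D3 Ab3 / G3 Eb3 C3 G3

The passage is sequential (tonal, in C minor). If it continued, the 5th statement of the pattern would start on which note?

Taking 4-note groups, the heads are Bb3, Ab3, G3: the pattern moves down a 2nd.
Extending the heads down a 2nd: F3 → Eb3.

Eb3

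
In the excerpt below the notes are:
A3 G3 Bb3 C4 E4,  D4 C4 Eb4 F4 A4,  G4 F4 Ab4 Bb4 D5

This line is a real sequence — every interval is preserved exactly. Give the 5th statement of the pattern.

With a 5-note motive the entries are A3, D4, G4, each up a 4th from the previous.
Continuing the starts: C5 → F5.
Statement 5 starts on F5 and keeps the same exact contour: F5 Eb5 Gb5 Ab5 C6.

F5 Eb5 Gb5 Ab5 C6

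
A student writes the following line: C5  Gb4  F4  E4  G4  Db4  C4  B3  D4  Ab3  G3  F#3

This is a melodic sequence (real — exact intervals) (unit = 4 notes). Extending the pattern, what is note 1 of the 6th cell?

With 4-note cells, note 1 of each statement runs C5, G4, D4.
Each moves down a 4th. Continuing: A3 → E3 → B2.

B2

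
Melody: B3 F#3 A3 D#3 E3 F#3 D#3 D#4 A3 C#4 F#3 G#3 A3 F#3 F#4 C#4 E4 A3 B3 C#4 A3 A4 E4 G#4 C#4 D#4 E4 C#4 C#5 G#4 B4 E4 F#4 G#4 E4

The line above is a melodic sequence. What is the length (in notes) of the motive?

7

35 notes total. Splitting into 5 groups of 7:
B3 F#3 A3 D#3 E3 F#3 D#3 | D#4 A3 C#4 F#3 G#3 A3 F#3 | F#4 C#4 E4 A3 B3 C#4 A3 | A4 E4 G#4 C#4 D#4 E4 C#4 | C#5 G#4 B4 E4 F#4 G#4 E4
Every group is a transposition up a 3rd of the one before; no shorter unit works.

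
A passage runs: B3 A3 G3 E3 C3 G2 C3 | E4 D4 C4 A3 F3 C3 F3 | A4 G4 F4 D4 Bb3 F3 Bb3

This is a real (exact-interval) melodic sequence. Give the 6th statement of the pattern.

C6 Bb5 Ab5 F5 Db5 Ab4 Db5

Unit = 7 notes; the statements start on B3, E4, A4, moving up a 4th each time.
Extending up a 4th: D5 → G5 → C6.
Statement 6 starts on C6 and keeps the same exact contour: C6 Bb5 Ab5 F5 Db5 Ab4 Db5.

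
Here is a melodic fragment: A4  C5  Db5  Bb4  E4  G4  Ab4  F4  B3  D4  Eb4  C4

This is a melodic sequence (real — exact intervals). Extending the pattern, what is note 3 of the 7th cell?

Grouping in 4s, the 3rd note of each cell is Db5, Ab4, Eb4.
Extending down a 4th: Bb3 → F3 → C3 → G2.

G2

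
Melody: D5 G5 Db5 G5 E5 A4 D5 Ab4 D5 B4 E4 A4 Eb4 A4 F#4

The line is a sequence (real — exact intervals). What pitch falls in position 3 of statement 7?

G2

Grouping in 5s, the 3rd note of each cell is Db5, Ab4, Eb4.
Each moves down a 4th. Continuing: Bb3 → F3 → C3 → G2.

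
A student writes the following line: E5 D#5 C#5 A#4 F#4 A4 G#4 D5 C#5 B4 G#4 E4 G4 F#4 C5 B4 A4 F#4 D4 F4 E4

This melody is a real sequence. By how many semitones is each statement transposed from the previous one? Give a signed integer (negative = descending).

-2

The 7-note cells begin on E5, D5, C5 — each down a 2nd from the last.
E5→D5 is 74 − 76 = -2 semitones.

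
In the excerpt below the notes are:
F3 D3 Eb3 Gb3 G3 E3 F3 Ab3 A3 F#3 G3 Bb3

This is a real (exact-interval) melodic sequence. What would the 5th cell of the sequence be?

C#4 A#3 B3 D4

The 4-note cells begin on F3, G3, A3 — each up a 2nd from the last.
Continuing the starts: B3 → C#4.
From C#4 the exact shape gives C#4 A#3 B3 D4.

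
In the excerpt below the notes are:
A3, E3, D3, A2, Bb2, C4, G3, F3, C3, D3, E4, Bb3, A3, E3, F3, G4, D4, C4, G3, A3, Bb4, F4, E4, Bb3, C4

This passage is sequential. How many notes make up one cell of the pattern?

5

Try groups of 5 (5 cells in 25 notes):
A3 E3 D3 A2 Bb2 | C4 G3 F3 C3 D3 | E4 Bb3 A3 E3 F3 | G4 D4 C4 G3 A3 | Bb4 F4 E4 Bb3 C4
Every group is a transposition up a 3rd of the one before; no shorter unit works.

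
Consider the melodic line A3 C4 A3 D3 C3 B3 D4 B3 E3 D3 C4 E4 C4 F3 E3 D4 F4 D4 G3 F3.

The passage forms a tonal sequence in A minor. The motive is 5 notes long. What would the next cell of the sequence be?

E4 G4 E4 A3 G3

Unit = 5 notes; the statements start on A3, B3, C4, D4, moving up a 2nd each time.
So cell 5 is E4 G4 E4 A3 G3.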